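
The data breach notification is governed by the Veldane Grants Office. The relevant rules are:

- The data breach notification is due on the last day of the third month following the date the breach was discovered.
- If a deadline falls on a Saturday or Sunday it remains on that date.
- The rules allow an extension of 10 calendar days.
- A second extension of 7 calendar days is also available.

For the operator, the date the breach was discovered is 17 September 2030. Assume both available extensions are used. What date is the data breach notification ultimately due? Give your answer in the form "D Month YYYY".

17 January 2031

3 months after 17 September 2030 is December 2030; that month ends on 31 December 2030.
31 December 2030 falls on a Tuesday. The rules make no weekend/holiday allowance, so it remains 31 December 2030.
With the 10-day extension, 31 December 2030 becomes 10 January 2031.
10 January 2031 falls on a Friday. The rules make no weekend/holiday allowance, so it remains 10 January 2031.
Add the 7 calendar-day extension to 10 January 2031: 17 January 2031.
No adjustment is made for weekends or holidays, so 17 January 2031 stands.
So the filing is due 17 January 2031.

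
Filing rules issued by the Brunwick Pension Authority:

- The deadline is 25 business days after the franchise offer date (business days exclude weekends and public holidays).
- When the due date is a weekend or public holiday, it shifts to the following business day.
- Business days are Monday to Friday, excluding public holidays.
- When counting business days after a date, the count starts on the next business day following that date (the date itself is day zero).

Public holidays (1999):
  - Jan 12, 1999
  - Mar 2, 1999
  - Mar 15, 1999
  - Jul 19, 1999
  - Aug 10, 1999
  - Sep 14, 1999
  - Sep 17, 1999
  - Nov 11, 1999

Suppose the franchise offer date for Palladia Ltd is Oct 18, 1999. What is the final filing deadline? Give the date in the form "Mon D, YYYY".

Nov 23, 1999

Counting 25 business days after Oct 18, 1999 (skipping weekends and listed holidays) reaches Nov 23, 1999.
Nov 23, 1999 falls on a Tuesday, which is a business day, so no adjustment is needed.
Final deadline: Nov 23, 1999.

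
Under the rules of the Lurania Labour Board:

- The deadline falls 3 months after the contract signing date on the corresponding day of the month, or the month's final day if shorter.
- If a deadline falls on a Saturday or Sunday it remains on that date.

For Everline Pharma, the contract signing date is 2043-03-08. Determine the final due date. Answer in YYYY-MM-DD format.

2043-06-08

Moving 3 months forward from 2043-03-08 on the corresponding day gives 2043-06-08.
2043-06-08 is a Monday; no weekend or holiday adjustment applies.
The final due date is 2043-06-08.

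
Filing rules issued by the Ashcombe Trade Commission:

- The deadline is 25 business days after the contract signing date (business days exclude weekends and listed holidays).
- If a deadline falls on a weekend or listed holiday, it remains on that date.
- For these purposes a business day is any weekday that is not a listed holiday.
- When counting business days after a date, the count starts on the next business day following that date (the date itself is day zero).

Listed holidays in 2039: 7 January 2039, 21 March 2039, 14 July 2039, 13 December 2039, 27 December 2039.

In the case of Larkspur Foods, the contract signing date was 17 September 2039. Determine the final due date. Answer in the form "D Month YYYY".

21 October 2039

Starting the day after 17 September 2039 and counting 25 business days lands on 21 October 2039.
No adjustment is made for weekends or holidays, so 21 October 2039 stands.
So the filing is due 21 October 2039.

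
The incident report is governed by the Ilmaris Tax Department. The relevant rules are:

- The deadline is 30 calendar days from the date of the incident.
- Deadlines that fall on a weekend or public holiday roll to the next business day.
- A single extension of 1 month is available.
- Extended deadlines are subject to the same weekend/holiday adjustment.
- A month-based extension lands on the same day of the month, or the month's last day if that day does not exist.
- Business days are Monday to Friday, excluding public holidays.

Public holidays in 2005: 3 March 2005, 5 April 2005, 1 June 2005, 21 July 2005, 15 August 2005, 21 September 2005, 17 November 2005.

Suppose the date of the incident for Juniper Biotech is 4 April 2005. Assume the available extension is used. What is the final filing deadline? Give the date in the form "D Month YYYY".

6 June 2005

Trigger date 4 April 2005 + 30 calendar days = 4 May 2005.
Since 4 May 2005 is a Wednesday and not a holiday, the date is unchanged.
Applying the 1 month extension: 1 month after 4 May 2005 is 4 June 2005.
4 June 2005 is a Saturday; the next business day is 6 June 2005 (Monday).
Deadline: 6 June 2005.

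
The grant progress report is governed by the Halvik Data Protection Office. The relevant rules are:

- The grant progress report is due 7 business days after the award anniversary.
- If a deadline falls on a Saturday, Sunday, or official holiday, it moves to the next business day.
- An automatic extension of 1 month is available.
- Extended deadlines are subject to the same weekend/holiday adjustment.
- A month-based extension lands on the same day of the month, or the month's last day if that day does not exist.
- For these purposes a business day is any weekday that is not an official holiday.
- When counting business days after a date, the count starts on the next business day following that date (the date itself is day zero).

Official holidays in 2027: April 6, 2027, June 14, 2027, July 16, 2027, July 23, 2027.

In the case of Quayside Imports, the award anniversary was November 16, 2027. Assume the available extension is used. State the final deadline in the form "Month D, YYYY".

December 27, 2027

Starting the day after November 16, 2027 and counting 7 business days lands on November 25, 2027.
November 25, 2027 is a Thursday and not a listed holiday, so it stands.
Applying the 1 month extension: 1 month after November 25, 2027 is December 25, 2027.
December 25, 2027 is a Saturday, so it moves to the next business day, December 27, 2027 (Monday).
Deadline: December 27, 2027.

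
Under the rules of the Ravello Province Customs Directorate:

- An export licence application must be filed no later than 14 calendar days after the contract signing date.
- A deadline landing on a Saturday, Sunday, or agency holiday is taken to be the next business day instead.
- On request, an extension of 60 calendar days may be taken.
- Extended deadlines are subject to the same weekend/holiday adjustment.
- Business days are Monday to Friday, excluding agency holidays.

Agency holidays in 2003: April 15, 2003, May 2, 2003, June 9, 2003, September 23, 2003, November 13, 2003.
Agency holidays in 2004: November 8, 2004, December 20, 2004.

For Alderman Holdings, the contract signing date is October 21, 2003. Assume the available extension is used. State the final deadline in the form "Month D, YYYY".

From October 21, 2003, 14 calendar days later is November 4, 2003.
November 4, 2003 falls on a Tuesday, which is a business day, so no adjustment is needed.
The 60-calendar-day extension moves the deadline from November 4, 2003 to January 3, 2004.
Because January 3, 2004 is a Saturday, the deadline becomes January 5, 2004 (Monday).
Final deadline: January 5, 2004.

January 5, 2004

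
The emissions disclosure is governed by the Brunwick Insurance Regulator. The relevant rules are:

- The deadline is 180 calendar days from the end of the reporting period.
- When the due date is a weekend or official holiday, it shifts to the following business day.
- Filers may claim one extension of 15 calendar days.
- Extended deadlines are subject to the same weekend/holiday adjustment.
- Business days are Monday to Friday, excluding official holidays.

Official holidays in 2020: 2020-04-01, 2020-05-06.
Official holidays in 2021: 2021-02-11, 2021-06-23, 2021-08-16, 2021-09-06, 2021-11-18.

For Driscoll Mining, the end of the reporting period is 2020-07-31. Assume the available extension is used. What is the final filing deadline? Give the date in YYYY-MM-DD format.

From 2020-07-31, 180 calendar days later is 2021-01-27.
Since 2021-01-27 is a Wednesday and not a holiday, the date is unchanged.
Add the 15 calendar-day extension to 2021-01-27: 2021-02-11.
2021-02-11 is a listed holiday; the next business day is 2021-02-12 (Friday).
The final due date is 2021-02-12.

2021-02-12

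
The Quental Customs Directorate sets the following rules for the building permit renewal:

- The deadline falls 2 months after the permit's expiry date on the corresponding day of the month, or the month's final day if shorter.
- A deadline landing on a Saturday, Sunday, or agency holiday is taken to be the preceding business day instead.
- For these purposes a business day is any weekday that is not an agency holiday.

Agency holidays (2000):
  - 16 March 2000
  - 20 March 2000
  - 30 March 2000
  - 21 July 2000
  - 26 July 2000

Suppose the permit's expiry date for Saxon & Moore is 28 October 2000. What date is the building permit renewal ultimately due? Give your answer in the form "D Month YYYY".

28 December 2000

Moving 2 months forward from 28 October 2000 on the corresponding day gives 28 December 2000.
28 December 2000 is a Thursday and not a listed holiday, so it stands.
Final deadline: 28 December 2000.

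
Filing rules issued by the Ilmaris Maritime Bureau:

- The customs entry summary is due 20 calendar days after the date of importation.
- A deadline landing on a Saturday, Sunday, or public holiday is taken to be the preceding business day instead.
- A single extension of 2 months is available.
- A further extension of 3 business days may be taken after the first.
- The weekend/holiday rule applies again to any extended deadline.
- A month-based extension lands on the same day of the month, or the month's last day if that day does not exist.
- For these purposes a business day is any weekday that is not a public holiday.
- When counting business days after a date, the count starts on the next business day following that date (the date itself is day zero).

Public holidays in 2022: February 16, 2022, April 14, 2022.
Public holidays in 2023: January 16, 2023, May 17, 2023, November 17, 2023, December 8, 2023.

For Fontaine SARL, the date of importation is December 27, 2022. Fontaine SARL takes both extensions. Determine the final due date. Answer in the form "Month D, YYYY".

Adding 20 calendar days to December 27, 2022 gives January 16, 2023.
January 16, 2023 falls on a listed holiday. Rolling to the preceding business day gives January 13, 2023, a Friday.
Applying the 2 months extension: 2 months after January 13, 2023 is March 13, 2023.
Since March 13, 2023 is a Monday and not a holiday, the date is unchanged.
Counting 3 further business days from March 13, 2023 reaches March 16, 2023.
Since March 16, 2023 is a Thursday and not a holiday, the date is unchanged.
Deadline: March 16, 2023.

March 16, 2023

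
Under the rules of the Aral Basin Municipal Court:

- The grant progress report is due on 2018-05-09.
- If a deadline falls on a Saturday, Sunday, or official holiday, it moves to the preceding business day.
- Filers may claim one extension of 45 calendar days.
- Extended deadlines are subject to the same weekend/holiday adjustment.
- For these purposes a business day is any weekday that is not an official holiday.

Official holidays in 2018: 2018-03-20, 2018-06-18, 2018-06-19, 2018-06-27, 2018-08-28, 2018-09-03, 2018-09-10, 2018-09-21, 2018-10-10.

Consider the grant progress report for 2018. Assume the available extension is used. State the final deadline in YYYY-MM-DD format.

The statutory due date is 2018-05-09.
2018-05-09 falls on a Wednesday, which is a business day, so no adjustment is needed.
Add the 45 calendar-day extension to 2018-05-09: 2018-06-23.
2018-06-23 is a Saturday, so it moves to the preceding business day, 2018-06-22 (Friday).
So the filing is due 2018-06-22.

2018-06-22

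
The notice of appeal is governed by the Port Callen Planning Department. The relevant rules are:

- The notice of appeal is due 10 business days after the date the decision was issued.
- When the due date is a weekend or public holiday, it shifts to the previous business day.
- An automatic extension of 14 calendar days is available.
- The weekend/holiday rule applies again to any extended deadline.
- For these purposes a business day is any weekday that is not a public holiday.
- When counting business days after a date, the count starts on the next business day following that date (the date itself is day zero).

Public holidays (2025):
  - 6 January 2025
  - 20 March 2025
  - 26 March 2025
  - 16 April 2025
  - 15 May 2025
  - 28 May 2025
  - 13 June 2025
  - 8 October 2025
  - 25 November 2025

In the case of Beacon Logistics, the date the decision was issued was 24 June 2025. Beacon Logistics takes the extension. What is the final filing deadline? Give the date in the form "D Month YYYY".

Starting the day after 24 June 2025 and counting 10 business days lands on 8 July 2025.
8 July 2025 (Tuesday) is already a business day.
Applying the 14-calendar-day extension: 8 July 2025 + 14 days = 22 July 2025.
Since 22 July 2025 is a Tuesday and not a holiday, the date is unchanged.
Final deadline: 22 July 2025.

22 July 2025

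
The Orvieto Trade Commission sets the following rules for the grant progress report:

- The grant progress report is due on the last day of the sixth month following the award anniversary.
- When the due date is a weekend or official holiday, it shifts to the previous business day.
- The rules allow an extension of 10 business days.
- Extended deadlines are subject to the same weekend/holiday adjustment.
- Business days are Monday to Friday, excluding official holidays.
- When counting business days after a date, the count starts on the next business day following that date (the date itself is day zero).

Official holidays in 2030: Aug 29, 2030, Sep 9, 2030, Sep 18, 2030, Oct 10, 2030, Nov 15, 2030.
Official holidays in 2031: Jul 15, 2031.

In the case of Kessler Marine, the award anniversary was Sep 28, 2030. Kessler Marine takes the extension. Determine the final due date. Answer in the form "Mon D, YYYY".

The sixth month after Sep 28, 2030 is March 2031, whose last day is Mar 31, 2031.
Mar 31, 2031 falls on a Monday, which is a business day, so no adjustment is needed.
Counting 10 further business days from Mar 31, 2031 reaches Apr 14, 2031.
Apr 14, 2031 falls on a Monday, which is a business day, so no adjustment is needed.
Final deadline: Apr 14, 2031.

Apr 14, 2031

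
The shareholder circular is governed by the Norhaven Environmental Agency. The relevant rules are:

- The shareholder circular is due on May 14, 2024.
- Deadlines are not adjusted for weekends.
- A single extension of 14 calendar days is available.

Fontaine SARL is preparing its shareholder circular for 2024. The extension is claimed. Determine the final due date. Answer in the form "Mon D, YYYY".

May 28, 2024

The statutory due date is May 14, 2024.
No adjustment is made for weekends or holidays, so May 14, 2024 stands.
With the 14-day extension, May 14, 2024 becomes May 28, 2024.
No adjustment is made for weekends or holidays, so May 28, 2024 stands.
So the filing is due May 28, 2024.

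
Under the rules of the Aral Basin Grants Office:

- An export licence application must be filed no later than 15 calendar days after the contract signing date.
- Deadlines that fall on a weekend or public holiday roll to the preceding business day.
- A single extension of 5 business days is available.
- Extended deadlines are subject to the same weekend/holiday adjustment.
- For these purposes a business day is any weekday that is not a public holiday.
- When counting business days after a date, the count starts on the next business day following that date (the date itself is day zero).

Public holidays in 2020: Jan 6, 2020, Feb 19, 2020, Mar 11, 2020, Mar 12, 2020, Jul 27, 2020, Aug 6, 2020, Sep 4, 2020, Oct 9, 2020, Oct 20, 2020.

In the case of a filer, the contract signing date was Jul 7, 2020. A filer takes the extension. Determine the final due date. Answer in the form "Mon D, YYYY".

Jul 30, 2020

From Jul 7, 2020, 15 calendar days later is Jul 22, 2020.
Since Jul 22, 2020 is a Wednesday and not a holiday, the date is unchanged.
The 5-business-day extension runs from Jul 22, 2020 to Jul 30, 2020.
Since Jul 30, 2020 is a Thursday and not a holiday, the date is unchanged.
So the filing is due Jul 30, 2020.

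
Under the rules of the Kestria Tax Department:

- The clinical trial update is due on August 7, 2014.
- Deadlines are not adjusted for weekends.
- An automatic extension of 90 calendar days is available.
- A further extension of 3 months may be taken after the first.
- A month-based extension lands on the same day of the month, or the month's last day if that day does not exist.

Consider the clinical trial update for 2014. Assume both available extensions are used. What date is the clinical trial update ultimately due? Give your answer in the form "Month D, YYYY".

February 5, 2015

The stated deadline is August 7, 2014.
No adjustment is made for weekends or holidays, so August 7, 2014 stands.
The 90-calendar-day extension moves the deadline from August 7, 2014 to November 5, 2014.
November 5, 2014 falls on a Wednesday. The rules make no weekend/holiday allowance, so it remains November 5, 2014.
Applying the 3 months extension: 3 months after November 5, 2014 is February 5, 2015.
No adjustment is made for weekends or holidays, so February 5, 2015 stands.
So the filing is due February 5, 2015.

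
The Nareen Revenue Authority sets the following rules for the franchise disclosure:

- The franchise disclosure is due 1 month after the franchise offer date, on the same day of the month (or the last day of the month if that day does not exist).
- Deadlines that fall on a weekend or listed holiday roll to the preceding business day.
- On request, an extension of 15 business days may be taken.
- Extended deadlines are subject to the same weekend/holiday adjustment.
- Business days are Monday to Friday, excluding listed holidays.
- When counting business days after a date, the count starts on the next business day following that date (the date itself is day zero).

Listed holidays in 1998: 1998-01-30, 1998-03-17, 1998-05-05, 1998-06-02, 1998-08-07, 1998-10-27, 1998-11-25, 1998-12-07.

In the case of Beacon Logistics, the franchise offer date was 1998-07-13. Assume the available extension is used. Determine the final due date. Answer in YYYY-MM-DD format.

1998-09-03

1 month after 1998-07-13, on the same day of the month, is 1998-08-13.
Since 1998-08-13 is a Thursday and not a holiday, the date is unchanged.
Counting 15 further business days from 1998-08-13 reaches 1998-09-03.
1998-09-03 falls on a Thursday, which is a business day, so no adjustment is needed.
The final due date is 1998-09-03.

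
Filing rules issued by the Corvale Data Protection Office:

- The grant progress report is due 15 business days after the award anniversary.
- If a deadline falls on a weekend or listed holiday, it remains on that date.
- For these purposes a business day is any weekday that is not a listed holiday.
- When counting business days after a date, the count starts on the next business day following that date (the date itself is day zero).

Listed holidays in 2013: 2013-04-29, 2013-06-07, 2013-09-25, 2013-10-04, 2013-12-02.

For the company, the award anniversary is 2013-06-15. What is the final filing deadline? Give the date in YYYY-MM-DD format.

15 business days after 2013-06-15, excluding weekends and holidays, is 2013-07-05.
2013-07-05 falls on a Friday. The rules make no weekend/holiday allowance, so it remains 2013-07-05.
So the filing is due 2013-07-05.

2013-07-05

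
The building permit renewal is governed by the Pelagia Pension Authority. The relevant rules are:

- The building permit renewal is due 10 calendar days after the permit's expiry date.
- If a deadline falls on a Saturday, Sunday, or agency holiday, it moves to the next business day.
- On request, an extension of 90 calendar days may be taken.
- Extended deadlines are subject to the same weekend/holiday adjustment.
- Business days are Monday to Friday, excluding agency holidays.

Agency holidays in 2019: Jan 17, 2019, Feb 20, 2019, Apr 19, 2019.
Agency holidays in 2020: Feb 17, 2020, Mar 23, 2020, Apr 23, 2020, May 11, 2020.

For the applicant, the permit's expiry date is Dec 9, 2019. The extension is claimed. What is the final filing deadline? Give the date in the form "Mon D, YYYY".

Mar 18, 2020

Adding 10 calendar days to Dec 9, 2019 gives Dec 19, 2019.
Dec 19, 2019 (Thursday) is already a business day.
The 90-calendar-day extension moves the deadline from Dec 19, 2019 to Mar 18, 2020.
Mar 18, 2020 (Wednesday) is already a business day.
So the filing is due Mar 18, 2020.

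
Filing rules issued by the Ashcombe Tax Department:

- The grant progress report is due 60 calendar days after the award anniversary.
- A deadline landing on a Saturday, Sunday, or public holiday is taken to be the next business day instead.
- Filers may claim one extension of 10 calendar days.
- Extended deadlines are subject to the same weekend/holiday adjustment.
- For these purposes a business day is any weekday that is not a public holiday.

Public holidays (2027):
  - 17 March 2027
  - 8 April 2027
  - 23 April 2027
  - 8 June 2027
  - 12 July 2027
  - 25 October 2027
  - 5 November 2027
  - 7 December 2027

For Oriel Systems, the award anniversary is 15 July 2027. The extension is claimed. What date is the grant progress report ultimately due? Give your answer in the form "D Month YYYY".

23 September 2027

Trigger date 15 July 2027 + 60 calendar days = 13 September 2027.
13 September 2027 (Monday) is already a business day.
Applying the 10-calendar-day extension: 13 September 2027 + 10 days = 23 September 2027.
23 September 2027 (Thursday) is already a business day.
Final deadline: 23 September 2027.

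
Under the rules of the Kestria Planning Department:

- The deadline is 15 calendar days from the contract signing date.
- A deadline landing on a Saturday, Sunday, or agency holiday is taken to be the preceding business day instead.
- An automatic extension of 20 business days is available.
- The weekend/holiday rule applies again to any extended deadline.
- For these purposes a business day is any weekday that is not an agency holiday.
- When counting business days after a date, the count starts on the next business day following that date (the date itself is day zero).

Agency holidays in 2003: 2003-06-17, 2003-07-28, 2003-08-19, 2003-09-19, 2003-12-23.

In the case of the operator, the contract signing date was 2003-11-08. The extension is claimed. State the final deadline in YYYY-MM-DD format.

2003-12-19

From 2003-11-08, 15 calendar days later is 2003-11-23.
2003-11-23 is a Sunday; the preceding business day is 2003-11-21 (Friday).
The 20-business-day extension runs from 2003-11-21 to 2003-12-19.
2003-12-19 falls on a Friday, which is a business day, so no adjustment is needed.
The final due date is 2003-12-19.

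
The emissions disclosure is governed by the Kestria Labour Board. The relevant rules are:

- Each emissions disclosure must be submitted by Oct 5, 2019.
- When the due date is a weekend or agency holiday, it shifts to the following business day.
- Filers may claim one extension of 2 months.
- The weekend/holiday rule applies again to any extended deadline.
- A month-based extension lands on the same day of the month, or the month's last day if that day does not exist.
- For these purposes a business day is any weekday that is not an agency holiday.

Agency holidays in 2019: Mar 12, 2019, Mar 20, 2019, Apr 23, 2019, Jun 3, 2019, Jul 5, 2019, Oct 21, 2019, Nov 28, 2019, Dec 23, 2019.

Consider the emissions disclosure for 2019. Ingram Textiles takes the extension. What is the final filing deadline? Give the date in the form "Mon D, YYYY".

Dec 9, 2019

The stated deadline is Oct 5, 2019.
Oct 5, 2019 is a Saturday, so it moves to the next business day, Oct 7, 2019 (Monday).
Applying the 2 months extension: 2 months after Oct 7, 2019 is Dec 7, 2019.
Dec 7, 2019 falls on a Saturday. Rolling to the next business day gives Dec 9, 2019, a Monday.
Final deadline: Dec 9, 2019.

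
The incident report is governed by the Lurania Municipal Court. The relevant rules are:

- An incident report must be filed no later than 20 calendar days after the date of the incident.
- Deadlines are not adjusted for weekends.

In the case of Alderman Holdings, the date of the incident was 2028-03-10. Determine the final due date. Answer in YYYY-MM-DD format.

From 2028-03-10, 20 calendar days later is 2028-03-30.
2028-03-30 is a Thursday; no weekend or holiday adjustment applies.
Final deadline: 2028-03-30.

2028-03-30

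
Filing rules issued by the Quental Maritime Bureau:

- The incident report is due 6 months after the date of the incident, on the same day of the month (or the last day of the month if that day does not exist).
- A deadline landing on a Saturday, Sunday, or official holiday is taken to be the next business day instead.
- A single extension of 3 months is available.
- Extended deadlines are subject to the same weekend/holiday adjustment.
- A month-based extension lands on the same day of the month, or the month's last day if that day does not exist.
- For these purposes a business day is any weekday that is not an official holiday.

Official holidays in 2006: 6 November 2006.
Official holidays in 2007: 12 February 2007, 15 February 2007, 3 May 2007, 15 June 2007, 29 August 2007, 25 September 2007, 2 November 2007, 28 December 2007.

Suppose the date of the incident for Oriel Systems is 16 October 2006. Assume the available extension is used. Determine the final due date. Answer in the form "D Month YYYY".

Moving 6 months forward from 16 October 2006 on the corresponding day gives 16 April 2007.
16 April 2007 (Monday) is already a business day.
The 3 months extension carries 16 April 2007 to 16 July 2007.
16 July 2007 falls on a Monday, which is a business day, so no adjustment is needed.
Final deadline: 16 July 2007.

16 July 2007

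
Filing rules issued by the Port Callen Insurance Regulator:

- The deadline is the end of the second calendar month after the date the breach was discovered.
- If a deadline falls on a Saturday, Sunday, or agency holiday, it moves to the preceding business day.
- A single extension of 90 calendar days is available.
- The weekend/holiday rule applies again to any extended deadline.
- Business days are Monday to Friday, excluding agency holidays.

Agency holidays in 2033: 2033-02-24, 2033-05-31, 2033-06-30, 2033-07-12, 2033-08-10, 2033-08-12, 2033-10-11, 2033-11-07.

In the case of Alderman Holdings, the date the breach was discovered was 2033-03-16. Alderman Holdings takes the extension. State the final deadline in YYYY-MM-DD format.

2 months after 2033-03-16 is May 2033; that month ends on 2033-05-31.
Because 2033-05-31 is a listed holiday, the deadline becomes 2033-05-30 (Monday).
With the 90-day extension, 2033-05-30 becomes 2033-08-28.
2033-08-28 is a Sunday, so it moves to the preceding business day, 2033-08-26 (Friday).
The final due date is 2033-08-26.

2033-08-26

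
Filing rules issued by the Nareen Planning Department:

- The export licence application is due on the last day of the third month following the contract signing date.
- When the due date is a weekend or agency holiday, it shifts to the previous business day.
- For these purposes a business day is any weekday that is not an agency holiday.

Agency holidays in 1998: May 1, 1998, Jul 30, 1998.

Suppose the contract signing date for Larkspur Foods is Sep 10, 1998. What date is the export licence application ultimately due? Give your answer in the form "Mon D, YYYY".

Dec 31, 1998

3 months after Sep 10, 1998 falls in December 1998; the last day of that month is Dec 31, 1998.
Dec 31, 1998 falls on a Thursday, which is a business day, so no adjustment is needed.
So the filing is due Dec 31, 1998.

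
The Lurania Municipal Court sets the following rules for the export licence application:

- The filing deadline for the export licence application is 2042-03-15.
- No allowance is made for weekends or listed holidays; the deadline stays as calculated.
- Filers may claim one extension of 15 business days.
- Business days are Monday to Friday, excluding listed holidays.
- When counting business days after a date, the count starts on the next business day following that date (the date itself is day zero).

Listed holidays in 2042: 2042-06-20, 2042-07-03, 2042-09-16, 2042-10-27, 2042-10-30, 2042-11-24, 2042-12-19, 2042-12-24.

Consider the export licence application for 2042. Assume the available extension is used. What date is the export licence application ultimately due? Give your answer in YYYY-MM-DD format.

2042-04-04

The stated deadline is 2042-03-15.
2042-03-15 falls on a Saturday. The rules make no weekend/holiday allowance, so it remains 2042-03-15.
Counting 15 further business days from 2042-03-15 reaches 2042-04-04.
No adjustment is made for weekends or holidays, so 2042-04-04 stands.
The final due date is 2042-04-04.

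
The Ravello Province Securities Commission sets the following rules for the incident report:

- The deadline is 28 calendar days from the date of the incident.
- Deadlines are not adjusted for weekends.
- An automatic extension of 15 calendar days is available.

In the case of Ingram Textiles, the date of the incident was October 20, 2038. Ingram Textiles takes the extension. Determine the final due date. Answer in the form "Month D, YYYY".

December 2, 2038

28 calendar days after October 20, 2038 is November 17, 2038.
November 17, 2038 is a Wednesday; no weekend or holiday adjustment applies.
With the 15-day extension, November 17, 2038 becomes December 2, 2038.
December 2, 2038 falls on a Thursday. The rules make no weekend/holiday allowance, so it remains December 2, 2038.
Final deadline: December 2, 2038.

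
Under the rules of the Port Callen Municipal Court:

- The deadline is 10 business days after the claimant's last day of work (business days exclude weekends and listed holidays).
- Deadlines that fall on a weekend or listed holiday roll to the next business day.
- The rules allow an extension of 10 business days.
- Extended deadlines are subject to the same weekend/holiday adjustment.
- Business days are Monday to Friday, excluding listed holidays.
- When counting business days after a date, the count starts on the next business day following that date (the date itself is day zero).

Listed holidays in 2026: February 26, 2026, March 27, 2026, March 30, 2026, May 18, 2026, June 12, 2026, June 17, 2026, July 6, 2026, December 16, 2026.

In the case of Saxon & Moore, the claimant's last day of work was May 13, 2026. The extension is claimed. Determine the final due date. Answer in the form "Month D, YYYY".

10 business days after May 13, 2026, excluding weekends and holidays, is May 28, 2026.
Since May 28, 2026 is a Thursday and not a holiday, the date is unchanged.
Counting 10 further business days from May 28, 2026 reaches June 11, 2026.
June 11, 2026 falls on a Thursday, which is a business day, so no adjustment is needed.
So the filing is due June 11, 2026.

June 11, 2026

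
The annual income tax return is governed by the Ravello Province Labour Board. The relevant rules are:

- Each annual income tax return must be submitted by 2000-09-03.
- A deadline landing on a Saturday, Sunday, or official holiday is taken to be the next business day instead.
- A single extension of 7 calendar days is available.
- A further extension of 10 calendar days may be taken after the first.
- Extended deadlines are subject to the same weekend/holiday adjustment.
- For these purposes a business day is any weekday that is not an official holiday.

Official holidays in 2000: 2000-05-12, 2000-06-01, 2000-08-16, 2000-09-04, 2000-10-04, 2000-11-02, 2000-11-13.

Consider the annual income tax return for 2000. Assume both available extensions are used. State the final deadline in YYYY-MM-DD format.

The statutory due date is 2000-09-03.
Because 2000-09-03 is a Sunday, the deadline becomes 2000-09-05 (Tuesday).
Applying the 7-calendar-day extension: 2000-09-05 + 7 days = 2000-09-12.
2000-09-12 (Tuesday) is already a business day.
Applying the 10-calendar-day extension: 2000-09-12 + 10 days = 2000-09-22.
Since 2000-09-22 is a Friday and not a holiday, the date is unchanged.
Final deadline: 2000-09-22.

2000-09-22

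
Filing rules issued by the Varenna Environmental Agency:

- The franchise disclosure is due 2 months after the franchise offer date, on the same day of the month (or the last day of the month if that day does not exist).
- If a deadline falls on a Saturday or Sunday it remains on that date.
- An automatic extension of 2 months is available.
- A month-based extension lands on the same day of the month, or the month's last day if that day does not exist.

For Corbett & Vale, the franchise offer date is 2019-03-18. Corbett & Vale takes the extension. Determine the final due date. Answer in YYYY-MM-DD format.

2019-07-18

2 months from 2019-03-18 is 2019-05-18.
2019-05-18 falls on a Saturday. The rules make no weekend/holiday allowance, so it remains 2019-05-18.
Add 2 months to 2019-05-18: 2019-07-18.
No adjustment is made for weekends or holidays, so 2019-07-18 stands.
Final deadline: 2019-07-18.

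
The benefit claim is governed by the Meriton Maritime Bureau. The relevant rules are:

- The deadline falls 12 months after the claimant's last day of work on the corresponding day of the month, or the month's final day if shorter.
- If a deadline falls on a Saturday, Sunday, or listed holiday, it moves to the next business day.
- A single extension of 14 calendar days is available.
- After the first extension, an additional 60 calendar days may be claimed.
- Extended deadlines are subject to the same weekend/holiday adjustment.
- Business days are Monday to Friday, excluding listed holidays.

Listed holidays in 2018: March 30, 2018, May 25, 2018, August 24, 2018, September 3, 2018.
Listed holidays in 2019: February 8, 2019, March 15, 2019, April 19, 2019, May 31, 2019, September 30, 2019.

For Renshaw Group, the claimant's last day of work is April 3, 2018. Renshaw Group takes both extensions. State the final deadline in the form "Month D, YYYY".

Moving 12 months forward from April 3, 2018 on the corresponding day gives April 3, 2019.
Since April 3, 2019 is a Wednesday and not a holiday, the date is unchanged.
With the 14-day extension, April 3, 2019 becomes April 17, 2019.
April 17, 2019 is a Wednesday and not a listed holiday, so it stands.
Applying the 60-calendar-day extension: April 17, 2019 + 60 days = June 16, 2019.
June 16, 2019 is a Sunday, so it moves to the next business day, June 17, 2019 (Monday).
The final due date is June 17, 2019.

June 17, 2019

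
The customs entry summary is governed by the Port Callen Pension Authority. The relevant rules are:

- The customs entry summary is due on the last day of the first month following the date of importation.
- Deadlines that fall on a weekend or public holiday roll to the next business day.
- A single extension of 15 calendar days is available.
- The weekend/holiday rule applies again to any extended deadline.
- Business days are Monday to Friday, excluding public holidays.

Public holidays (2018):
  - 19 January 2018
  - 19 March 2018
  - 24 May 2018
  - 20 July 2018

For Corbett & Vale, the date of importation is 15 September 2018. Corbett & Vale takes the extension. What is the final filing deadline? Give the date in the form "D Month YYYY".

1 month after 15 September 2018 falls in October 2018; the last day of that month is 31 October 2018.
31 October 2018 (Wednesday) is already a business day.
Applying the 15-calendar-day extension: 31 October 2018 + 15 days = 15 November 2018.
15 November 2018 falls on a Thursday, which is a business day, so no adjustment is needed.
So the filing is due 15 November 2018.

15 November 2018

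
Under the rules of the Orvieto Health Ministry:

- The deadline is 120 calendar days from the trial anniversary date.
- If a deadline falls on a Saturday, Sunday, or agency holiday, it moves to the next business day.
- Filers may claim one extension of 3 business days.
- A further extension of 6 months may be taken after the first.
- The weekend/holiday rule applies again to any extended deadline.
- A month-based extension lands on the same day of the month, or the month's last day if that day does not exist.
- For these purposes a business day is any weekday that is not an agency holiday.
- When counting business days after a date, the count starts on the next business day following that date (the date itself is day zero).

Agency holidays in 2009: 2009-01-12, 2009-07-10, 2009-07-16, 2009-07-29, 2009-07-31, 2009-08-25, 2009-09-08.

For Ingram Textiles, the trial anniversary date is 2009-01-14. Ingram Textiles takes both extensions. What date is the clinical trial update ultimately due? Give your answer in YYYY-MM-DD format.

From 2009-01-14, 120 calendar days later is 2009-05-14.
2009-05-14 is a Thursday and not a listed holiday, so it stands.
The 3-business-day extension runs from 2009-05-14 to 2009-05-19.
2009-05-19 falls on a Tuesday, which is a business day, so no adjustment is needed.
Add 6 months to 2009-05-19: 2009-11-19.
2009-11-19 is a Thursday and not a listed holiday, so it stands.
The final due date is 2009-11-19.

2009-11-19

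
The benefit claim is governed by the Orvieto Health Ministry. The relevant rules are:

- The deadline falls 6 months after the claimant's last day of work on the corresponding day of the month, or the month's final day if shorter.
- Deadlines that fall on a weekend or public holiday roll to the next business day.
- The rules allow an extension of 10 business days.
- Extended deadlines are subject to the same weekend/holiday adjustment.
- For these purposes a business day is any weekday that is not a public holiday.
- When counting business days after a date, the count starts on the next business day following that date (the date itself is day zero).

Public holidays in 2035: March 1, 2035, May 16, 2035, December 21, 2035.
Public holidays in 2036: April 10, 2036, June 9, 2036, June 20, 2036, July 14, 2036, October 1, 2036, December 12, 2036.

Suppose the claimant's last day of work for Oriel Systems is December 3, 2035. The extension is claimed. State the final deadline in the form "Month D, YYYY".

6 months after December 3, 2035, on the same day of the month, is June 3, 2036.
June 3, 2036 falls on a Tuesday, which is a business day, so no adjustment is needed.
The 10-business-day extension runs from June 3, 2036 to June 18, 2036.
June 18, 2036 falls on a Wednesday, which is a business day, so no adjustment is needed.
So the filing is due June 18, 2036.

June 18, 2036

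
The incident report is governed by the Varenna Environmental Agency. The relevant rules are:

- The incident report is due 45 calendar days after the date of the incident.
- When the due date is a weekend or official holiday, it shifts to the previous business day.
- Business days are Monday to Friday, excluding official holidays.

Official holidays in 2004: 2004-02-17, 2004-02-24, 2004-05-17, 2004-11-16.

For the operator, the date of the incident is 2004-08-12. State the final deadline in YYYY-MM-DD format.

45 calendar days after 2004-08-12 is 2004-09-26.
Because 2004-09-26 is a Sunday, the deadline becomes 2004-09-24 (Friday).
Final deadline: 2004-09-24.

2004-09-24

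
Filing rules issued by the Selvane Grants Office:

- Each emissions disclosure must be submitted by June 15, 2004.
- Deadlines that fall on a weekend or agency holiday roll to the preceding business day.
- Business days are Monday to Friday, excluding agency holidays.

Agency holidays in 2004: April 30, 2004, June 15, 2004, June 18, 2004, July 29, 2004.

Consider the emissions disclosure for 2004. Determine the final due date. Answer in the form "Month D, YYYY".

The stated deadline is June 15, 2004.
June 15, 2004 is a listed holiday; the preceding business day is June 14, 2004 (Monday).
So the filing is due June 14, 2004.

June 14, 2004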